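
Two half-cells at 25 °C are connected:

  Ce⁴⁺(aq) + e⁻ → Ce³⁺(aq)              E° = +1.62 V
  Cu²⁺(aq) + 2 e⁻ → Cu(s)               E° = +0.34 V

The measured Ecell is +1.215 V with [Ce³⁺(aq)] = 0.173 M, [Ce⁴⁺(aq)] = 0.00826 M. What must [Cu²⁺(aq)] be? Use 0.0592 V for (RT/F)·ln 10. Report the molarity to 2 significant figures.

The Ce⁴⁺/Ce³⁺ couple has the larger reduction potential, so it is the cathode: E°cell = +1.62 − (+0.34) = +1.28 V and n = 2.
From the Nernst equation, log Q = n(E° − E)/0.0592 = 2·(+1.28 − (+1.215))/0.0592 = 2.196.
For 2 Ce⁴⁺(aq) + Cu(s) → 2 Ce³⁺(aq) + Cu²⁺(aq), the reaction quotient is Q = ([Ce³⁺(aq)]^2·[Cu²⁺(aq)]) / [Ce⁴⁺(aq)]^2.
Solving for the unknown gives log [Cu²⁺(aq)] = −0.446, so [Cu²⁺(aq)] ≈ 0.36 M.

0.36 M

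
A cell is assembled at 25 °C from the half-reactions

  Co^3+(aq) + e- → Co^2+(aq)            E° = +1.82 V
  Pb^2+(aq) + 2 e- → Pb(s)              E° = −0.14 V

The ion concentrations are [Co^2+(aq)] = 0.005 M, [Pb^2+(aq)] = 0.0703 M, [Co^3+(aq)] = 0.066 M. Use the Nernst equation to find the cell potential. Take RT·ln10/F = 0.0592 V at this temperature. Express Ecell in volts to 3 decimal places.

+2.060 V

The Co³⁺/Co²⁺ couple has the more positive E°, so it is the cathode; Pb²⁺/Pb is the anode.
The standard potential is +1.82 − (−0.14) = +1.96 V and the balanced reaction transfers n = 2 electrons.
The balanced reaction is 2 Co^3+(aq) + Pb(s) → 2 Co^2+(aq) + Pb^2+(aq), so Q = ([Co^2+(aq)]^2·[Pb^2+(aq)]) / [Co^3+(aq)]^2 = 0.000403 and log Q = −3.394.
By the Nernst equation, E = +1.96 − (0.0592/2)·(−3.394) = +2.060 V.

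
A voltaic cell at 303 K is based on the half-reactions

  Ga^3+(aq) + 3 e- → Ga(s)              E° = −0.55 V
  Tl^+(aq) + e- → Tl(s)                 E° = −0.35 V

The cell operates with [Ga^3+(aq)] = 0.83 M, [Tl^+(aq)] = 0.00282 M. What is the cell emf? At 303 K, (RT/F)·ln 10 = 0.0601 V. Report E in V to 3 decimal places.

Tl⁺/Tl is reduced (cathode, E° = −0.35 V) and Ga³⁺/Ga is oxidized (anode).
E°cell = E°cat − E°an = −0.35 − (−0.55) = +0.20 V; n = 3.
The balanced reaction is 3 Tl^+(aq) + Ga(s) → 3 Tl(s) + Ga^3+(aq), so Q = [Ga^3+(aq)] / [Tl^+(aq)]^3 = 3.7×10^7 and log Q = 7.568.
E = E° − (0.0601/n)·log Q = +0.20 − (0.0601/3)(7.568) = +0.048 V.

+0.048 V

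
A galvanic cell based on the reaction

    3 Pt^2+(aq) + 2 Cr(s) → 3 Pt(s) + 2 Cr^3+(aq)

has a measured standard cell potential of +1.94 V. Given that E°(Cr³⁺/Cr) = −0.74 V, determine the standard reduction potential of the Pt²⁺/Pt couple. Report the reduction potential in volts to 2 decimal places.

In the reaction as written the Pt²⁺/Pt couple is reduced (cathode) and Cr³⁺/Cr is oxidized (anode), so E°cell = E°(Pt²⁺/Pt) − E°(Cr³⁺/Cr).
E°(Pt²⁺/Pt) = E°cell + E°(anode) = +1.94 + (−0.74) = +1.20 V.

+1.20 V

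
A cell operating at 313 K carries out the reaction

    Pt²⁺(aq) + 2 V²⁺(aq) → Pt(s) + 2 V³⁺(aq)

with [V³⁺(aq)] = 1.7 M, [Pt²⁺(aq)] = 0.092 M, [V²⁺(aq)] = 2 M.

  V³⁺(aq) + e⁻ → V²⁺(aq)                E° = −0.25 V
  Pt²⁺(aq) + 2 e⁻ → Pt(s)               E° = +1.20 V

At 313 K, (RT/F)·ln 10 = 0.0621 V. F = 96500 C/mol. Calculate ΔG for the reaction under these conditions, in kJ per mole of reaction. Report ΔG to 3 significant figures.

E°cell = +1.20 − (−0.25) = +1.45 V; the balanced reaction transfers n = 2 electrons.
Q = [V³⁺(aq)]^2 / ([Pt²⁺(aq)]·[V²⁺(aq)]^2) = 7.85, so log Q = 0.895 and E = +1.45 − (0.0621/2)(0.895) = +1.4222 V.
ΔG = −nFE = −(2)(96500)(+1.4222) J/mol = −274 kJ/mol.

−274 kJ/mol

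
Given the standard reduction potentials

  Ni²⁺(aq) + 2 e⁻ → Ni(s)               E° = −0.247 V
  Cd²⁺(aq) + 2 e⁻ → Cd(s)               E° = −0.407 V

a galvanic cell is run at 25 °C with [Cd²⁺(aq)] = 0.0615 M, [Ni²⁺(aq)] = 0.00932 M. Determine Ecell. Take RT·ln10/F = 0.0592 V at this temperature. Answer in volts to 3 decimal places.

Since E°(Ni²⁺/Ni) > E°(Cd²⁺/Cd), Ni²⁺/Ni serves as the cathode.
E°cell = E°cat − E°an = −0.247 − (−0.407) = +0.160 V; n = 2.
Balancing gives Ni²⁺(aq) + Cd(s) → Ni(s) + Cd²⁺(aq); hence Q = [Cd²⁺(aq)] / [Ni²⁺(aq)] = 6.6 (log Q = 0.819).
By the Nernst equation, E = +0.160 − (0.0592/2)·(0.819) = +0.136 V.

+0.136 V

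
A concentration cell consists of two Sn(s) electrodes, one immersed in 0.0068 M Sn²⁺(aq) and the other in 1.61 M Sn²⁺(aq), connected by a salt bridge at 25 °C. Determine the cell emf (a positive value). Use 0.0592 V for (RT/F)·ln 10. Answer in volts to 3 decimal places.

For a concentration cell E°cell = 0, since both electrodes use the same couple.
The compartment with the higher Sn²⁺(aq) concentration (1.61 M) acts as the cathode; ions are reduced there and produced at the dilute (0.0068 M) anode.
With n = 2, Ecell = −(0.0592/2)·log([dilute]/[conc]) = −(0.0592/2)·log(0.0068/1.61) = +0.070 V.

0.070 V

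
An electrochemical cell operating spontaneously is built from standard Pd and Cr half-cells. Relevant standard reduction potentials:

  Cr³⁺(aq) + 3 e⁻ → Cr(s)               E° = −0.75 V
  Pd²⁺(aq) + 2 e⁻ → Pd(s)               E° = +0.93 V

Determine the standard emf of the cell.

Of the two couples in this cell, the one with the more positive reduction potential is reduced at the cathode: here that is Pd²⁺/Pd (+0.93 V); Cr³⁺/Cr (−0.75 V) is the anode.
E°cell = E°(cathode) − E°(anode) = +0.93 − (−0.75) = +1.68 V.

+1.68 V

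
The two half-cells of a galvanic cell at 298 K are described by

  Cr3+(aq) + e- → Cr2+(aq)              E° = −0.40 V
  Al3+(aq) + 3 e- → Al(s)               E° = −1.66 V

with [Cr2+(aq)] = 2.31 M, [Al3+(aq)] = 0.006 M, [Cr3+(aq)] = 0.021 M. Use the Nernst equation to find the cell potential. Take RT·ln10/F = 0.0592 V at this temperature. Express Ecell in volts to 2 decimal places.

The Cr³⁺/Cr²⁺ couple has the more positive E°, so it is the cathode; Al³⁺/Al is the anode.
E°cell = E°cat − E°an = −0.40 − (−1.66) = +1.26 V; n = 3.
The balanced reaction is 3 Cr3+(aq) + Al(s) → 3 Cr2+(aq) + Al3+(aq), so Q = ([Cr2+(aq)]^3·[Al3+(aq)]) / [Cr3+(aq)]^3 = 7.99×10^3 and log Q = 3.902.
E = E° − (0.0592/n)·log Q = +1.26 − (0.0592/3)(3.902) = +1.18 V.

+1.18 V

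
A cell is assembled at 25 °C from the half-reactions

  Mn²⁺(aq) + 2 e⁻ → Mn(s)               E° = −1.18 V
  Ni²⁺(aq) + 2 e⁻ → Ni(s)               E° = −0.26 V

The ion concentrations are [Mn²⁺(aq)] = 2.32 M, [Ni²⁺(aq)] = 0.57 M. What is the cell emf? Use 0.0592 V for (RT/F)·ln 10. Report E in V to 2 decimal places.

The Ni²⁺/Ni couple has the more positive E°, so it is the cathode; Mn²⁺/Mn is the anode.
The standard potential is −0.26 − (−1.18) = +0.92 V and the balanced reaction transfers n = 2 electrons.
For the overall reaction Ni²⁺(aq) + Mn(s) → Ni(s) + Mn²⁺(aq), Q = [Mn²⁺(aq)] / [Ni²⁺(aq)] = 4.07, giving log Q = 0.610.
Applying E = E° − (RT ln10/nF)·log Q gives +0.92 − (0.0592/2)(0.610) = +0.90 V.

+0.90 V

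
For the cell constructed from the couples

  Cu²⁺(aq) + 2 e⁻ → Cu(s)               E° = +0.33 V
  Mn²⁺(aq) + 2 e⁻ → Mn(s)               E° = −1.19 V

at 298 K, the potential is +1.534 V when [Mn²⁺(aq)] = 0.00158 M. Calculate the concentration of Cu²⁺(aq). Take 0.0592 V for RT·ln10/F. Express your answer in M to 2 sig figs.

With Cu²⁺/Cu at the cathode and Mn²⁺/Mn at the anode, E°cell = +0.33 − (−1.19) = +1.52 V (n = 2).
Rearranging E = E° − (0.0592/n)·log Q gives log Q = 2(+1.52 − (+1.534))/0.0592 = −0.473.
Balancing electrons gives Cu²⁺(aq) + Mn(s) → Cu(s) + Mn²⁺(aq); thus Q = [Mn²⁺(aq)] / [Cu²⁺(aq)].
Isolating [Cu²⁺(aq)] in Q = 10^{−0.473} yields log [Cu²⁺(aq)] = −2.328, i.e. 0.0047 M.

0.0047 M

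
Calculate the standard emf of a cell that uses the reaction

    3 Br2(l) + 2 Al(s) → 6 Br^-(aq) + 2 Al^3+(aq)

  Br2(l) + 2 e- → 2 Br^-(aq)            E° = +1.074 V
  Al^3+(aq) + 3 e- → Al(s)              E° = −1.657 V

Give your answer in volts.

Br2(l) gains electrons, so the Br₂/Br⁻ couple is the cathode; the Al³⁺/Al couple is the anode.
E°cell = E°(cathode) − E°(anode) = +1.074 − (−1.657) = +2.731 V.

+2.731 V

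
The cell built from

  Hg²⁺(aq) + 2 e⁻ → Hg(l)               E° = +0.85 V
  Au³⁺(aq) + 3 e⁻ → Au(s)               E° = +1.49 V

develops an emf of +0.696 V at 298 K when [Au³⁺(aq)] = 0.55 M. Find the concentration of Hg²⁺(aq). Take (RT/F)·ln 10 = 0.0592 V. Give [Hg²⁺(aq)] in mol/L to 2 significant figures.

0.0086 M

Au³⁺/Au is the cathode (higher E°); E°cell = +1.49 − (+0.85) = +0.64 V with n = 6.
From the Nernst equation, log Q = n(E° − E)/0.0592 = 6·(+0.64 − (+0.696))/0.0592 = −5.676.
Balancing electrons gives 2 Au³⁺(aq) + 3 Hg(l) → 2 Au(s) + 3 Hg²⁺(aq); thus Q = [Hg²⁺(aq)]^3 / [Au³⁺(aq)]^2.
Solving for the unknown gives log [Hg²⁺(aq)] = −2.065, so [Hg²⁺(aq)] ≈ 0.0086 M.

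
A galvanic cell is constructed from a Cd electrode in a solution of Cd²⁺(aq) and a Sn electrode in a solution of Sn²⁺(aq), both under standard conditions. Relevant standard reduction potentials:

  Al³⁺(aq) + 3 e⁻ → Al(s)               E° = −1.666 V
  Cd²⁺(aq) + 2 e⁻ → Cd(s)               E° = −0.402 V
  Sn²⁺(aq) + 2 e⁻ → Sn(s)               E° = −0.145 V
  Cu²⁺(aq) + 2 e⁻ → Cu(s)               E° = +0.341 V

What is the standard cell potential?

Of the two couples in this cell, the one with the more positive reduction potential is reduced at the cathode: here that is Sn²⁺/Sn (−0.145 V); Cd²⁺/Cd (−0.402 V) is the anode.
E°cell = E°(cathode) − E°(anode) = −0.145 − (−0.402) = +0.257 V.

+0.257 V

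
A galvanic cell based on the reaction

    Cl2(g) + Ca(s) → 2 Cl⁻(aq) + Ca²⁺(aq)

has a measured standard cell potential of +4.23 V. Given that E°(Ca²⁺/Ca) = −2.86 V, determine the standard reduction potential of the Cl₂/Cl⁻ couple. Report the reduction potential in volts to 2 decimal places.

+1.37 V

In the reaction as written the Cl₂/Cl⁻ couple is reduced (cathode) and Ca²⁺/Ca is oxidized (anode), so E°cell = E°(Cl₂/Cl⁻) − E°(Ca²⁺/Ca).
E°(Cl₂/Cl⁻) = E°cell + E°(anode) = +4.23 + (−2.86) = +1.37 V.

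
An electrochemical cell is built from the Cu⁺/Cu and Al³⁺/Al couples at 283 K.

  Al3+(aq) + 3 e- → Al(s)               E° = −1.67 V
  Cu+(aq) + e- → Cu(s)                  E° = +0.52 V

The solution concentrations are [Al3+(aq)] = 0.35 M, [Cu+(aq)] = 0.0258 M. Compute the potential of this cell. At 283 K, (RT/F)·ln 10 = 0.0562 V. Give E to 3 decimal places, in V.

Since E°(Cu⁺/Cu) > E°(Al³⁺/Al), Cu⁺/Cu serves as the cathode.
The standard potential is +0.52 − (−1.67) = +2.19 V and the balanced reaction transfers n = 3 electrons.
The balanced reaction is 3 Cu+(aq) + Al(s) → 3 Cu(s) + Al3+(aq), so Q = [Al3+(aq)] / [Cu+(aq)]^3 = 2.04×10^4 and log Q = 4.309.
Applying E = E° − (RT ln10/nF)·log Q gives +2.19 − (0.0562/3)(4.309) = +2.109 V.

+2.109 V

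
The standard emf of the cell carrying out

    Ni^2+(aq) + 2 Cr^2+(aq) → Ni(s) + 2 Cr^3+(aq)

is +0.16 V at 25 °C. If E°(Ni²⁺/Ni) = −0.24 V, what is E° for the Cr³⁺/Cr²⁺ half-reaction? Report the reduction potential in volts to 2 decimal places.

In the reaction as written the Ni²⁺/Ni couple is reduced (cathode) and Cr³⁺/Cr²⁺ is oxidized (anode), so E°cell = E°(Ni²⁺/Ni) − E°(Cr³⁺/Cr²⁺).
E°(Cr³⁺/Cr²⁺) = E°(cathode) − E°cell = −0.24 − (+0.16) = −0.40 V.

−0.40 V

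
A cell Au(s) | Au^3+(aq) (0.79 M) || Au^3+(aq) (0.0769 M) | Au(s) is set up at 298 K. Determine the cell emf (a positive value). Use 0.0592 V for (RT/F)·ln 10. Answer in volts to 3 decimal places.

0.020 V

For a concentration cell E°cell = 0, since both electrodes use the same couple.
The compartment with the higher Au^3+(aq) concentration (0.79 M) acts as the cathode; ions are reduced there and produced at the dilute (0.0769 M) anode.
With n = 3, Ecell = −(0.0592/3)·log([dilute]/[conc]) = −(0.0592/3)·log(0.0769/0.79) = +0.020 V.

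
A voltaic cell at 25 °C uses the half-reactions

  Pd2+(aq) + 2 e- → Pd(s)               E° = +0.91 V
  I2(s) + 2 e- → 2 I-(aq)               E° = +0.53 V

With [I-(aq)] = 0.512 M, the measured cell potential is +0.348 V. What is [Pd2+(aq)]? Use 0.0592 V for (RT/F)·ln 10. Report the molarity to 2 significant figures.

0.32 M

Pd²⁺/Pd is the cathode (higher E°); E°cell = +0.91 − (+0.53) = +0.38 V with n = 2.
From the Nernst equation, log Q = n(E° − E)/0.0592 = 2·(+0.38 − (+0.348))/0.0592 = 1.081.
For Pd2+(aq) + 2 I-(aq) → Pd(s) + I2(s), the reaction quotient is Q = 1 / ([Pd2+(aq)]·[I-(aq)]^2).
Solving for the unknown gives log [Pd2+(aq)] = −0.500, so [Pd2+(aq)] ≈ 0.32 M.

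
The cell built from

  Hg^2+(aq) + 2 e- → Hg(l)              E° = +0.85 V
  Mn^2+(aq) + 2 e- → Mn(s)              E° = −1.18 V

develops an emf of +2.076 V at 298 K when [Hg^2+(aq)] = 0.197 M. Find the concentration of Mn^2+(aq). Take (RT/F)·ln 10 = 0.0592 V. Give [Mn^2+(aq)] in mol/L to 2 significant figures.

With Hg²⁺/Hg at the cathode and Mn²⁺/Mn at the anode, E°cell = +0.85 − (−1.18) = +2.03 V (n = 2).
Rearranging E = E° − (0.0592/n)·log Q gives log Q = 2(+2.03 − (+2.076))/0.0592 = −1.554.
For Hg^2+(aq) + Mn(s) → Hg(l) + Mn^2+(aq), the reaction quotient is Q = [Mn^2+(aq)] / [Hg^2+(aq)].
Isolating [Mn^2+(aq)] in Q = 10^{−1.554} yields log [Mn^2+(aq)] = −2.260, i.e. 0.0055 M.

0.0055 M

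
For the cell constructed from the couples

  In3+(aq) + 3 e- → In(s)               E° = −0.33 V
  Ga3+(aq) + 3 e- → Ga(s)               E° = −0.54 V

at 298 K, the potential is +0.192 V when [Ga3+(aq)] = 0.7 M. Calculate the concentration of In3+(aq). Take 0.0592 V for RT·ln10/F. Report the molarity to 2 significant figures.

The In³⁺/In couple has the larger reduction potential, so it is the cathode: E°cell = −0.33 − (−0.54) = +0.21 V and n = 3.
From the Nernst equation, log Q = n(E° − E)/0.0592 = 3·(+0.21 − (+0.192))/0.0592 = 0.912.
The balanced reaction is In3+(aq) + Ga(s) → In(s) + Ga3+(aq), so Q = [Ga3+(aq)] / [In3+(aq)].
Isolating [In3+(aq)] in Q = 10^{0.912} yields log [In3+(aq)] = −1.067, i.e. 0.086 M.

0.086 M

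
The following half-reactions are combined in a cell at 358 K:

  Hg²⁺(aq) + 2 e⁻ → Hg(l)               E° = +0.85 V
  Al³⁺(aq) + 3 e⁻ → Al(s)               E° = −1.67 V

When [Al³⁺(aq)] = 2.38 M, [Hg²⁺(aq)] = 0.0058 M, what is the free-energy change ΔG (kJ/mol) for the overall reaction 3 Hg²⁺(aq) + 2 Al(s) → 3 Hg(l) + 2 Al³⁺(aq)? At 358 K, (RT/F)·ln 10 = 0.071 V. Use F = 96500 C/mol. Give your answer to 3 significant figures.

−1410 kJ/mol

With Hg²⁺/Hg reduced at the cathode, E°cell = +0.85 − (−1.67) = +2.52 V and n = 6.
Here Q = [Al³⁺(aq)]^2 / [Hg²⁺(aq)]^3 = 2.9×10^7 (log Q = 7.463), giving E = +2.52 − (0.071/6)·(7.463) = +2.4317 V.
Then ΔG = −nFE = −6 × 96500 × +2.4317 J/mol = −1410 kJ/mol.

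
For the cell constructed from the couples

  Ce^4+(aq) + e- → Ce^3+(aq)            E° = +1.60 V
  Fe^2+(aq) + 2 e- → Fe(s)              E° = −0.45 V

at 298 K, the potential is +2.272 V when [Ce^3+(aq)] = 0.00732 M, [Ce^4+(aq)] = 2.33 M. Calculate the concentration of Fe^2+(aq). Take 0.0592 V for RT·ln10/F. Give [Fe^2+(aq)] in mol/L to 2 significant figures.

The Ce⁴⁺/Ce³⁺ couple has the larger reduction potential, so it is the cathode: E°cell = +1.60 − (−0.45) = +2.05 V and n = 2.
Rearranging E = E° − (0.0592/n)·log Q gives log Q = 2(+2.05 − (+2.272))/0.0592 = −7.500.
For 2 Ce^4+(aq) + Fe(s) → 2 Ce^3+(aq) + Fe^2+(aq), the reaction quotient is Q = ([Ce^3+(aq)]^2·[Fe^2+(aq)]) / [Ce^4+(aq)]^2.
Substituting the known concentrations and solving, log [Fe^2+(aq)] = −2.494 and [Fe^2+(aq)] = 0.0032 M.

0.0032 M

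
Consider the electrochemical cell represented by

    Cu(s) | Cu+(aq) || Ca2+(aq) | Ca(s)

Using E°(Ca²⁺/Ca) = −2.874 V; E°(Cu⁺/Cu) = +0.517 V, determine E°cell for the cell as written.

−3.391 V

By convention the left-hand electrode in cell notation is the anode (oxidation) and the right-hand electrode is the cathode (reduction).
E°cell = E°(right) − E°(left) = −2.874 − (+0.517) = −3.391 V.
The negative sign shows that, as written, the cell would require an external voltage to drive the reaction.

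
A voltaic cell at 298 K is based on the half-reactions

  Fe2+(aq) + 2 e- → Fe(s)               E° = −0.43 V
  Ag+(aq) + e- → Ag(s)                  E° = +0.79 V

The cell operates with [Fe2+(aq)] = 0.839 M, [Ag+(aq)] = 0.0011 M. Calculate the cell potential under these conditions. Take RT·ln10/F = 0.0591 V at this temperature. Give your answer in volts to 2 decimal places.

+1.05 V

Since E°(Ag⁺/Ag) > E°(Fe²⁺/Fe), Ag⁺/Ag serves as the cathode.
E°cell = +0.79 − (−0.43) = +1.22 V, with n = 2 electrons transferred.
The balanced reaction is 2 Ag+(aq) + Fe(s) → 2 Ag(s) + Fe2+(aq), so Q = [Fe2+(aq)] / [Ag+(aq)]^2 = 6.93×10^5 and log Q = 5.841.
Applying E = E° − (RT ln10/nF)·log Q gives +1.22 − (0.0591/2)(5.841) = +1.05 V.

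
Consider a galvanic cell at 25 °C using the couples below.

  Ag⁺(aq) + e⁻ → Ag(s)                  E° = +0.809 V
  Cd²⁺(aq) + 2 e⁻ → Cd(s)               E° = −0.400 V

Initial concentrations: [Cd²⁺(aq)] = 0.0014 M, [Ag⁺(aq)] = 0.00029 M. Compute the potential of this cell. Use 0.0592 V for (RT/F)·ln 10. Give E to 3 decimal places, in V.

+1.084 V

Ag⁺/Ag is reduced (cathode, E° = +0.809 V) and Cd²⁺/Cd is oxidized (anode).
E°cell = +0.809 − (−0.400) = +1.209 V, with n = 2 electrons transferred.
The balanced reaction is 2 Ag⁺(aq) + Cd(s) → 2 Ag(s) + Cd²⁺(aq), so Q = [Cd²⁺(aq)] / [Ag⁺(aq)]^2 = 1.66×10^4 and log Q = 4.221.
By the Nernst equation, E = +1.209 − (0.0592/2)·(4.221) = +1.084 V.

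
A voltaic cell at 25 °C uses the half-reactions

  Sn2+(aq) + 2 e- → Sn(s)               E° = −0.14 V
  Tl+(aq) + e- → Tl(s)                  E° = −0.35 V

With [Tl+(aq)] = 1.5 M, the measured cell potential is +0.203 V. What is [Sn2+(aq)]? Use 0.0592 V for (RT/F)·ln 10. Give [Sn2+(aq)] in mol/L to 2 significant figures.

1.3 M

With Sn²⁺/Sn at the cathode and Tl⁺/Tl at the anode, E°cell = −0.14 − (−0.35) = +0.21 V (n = 2).
Since E = E° − (0.0592/n)·log Q, log Q = n(E° − E)/0.0592 = 0.236.
For Sn2+(aq) + 2 Tl(s) → Sn(s) + 2 Tl+(aq), the reaction quotient is Q = [Tl+(aq)]^2 / [Sn2+(aq)].
Substituting the known concentrations and solving, log [Sn2+(aq)] = 0.116 and [Sn2+(aq)] = 1.3 M.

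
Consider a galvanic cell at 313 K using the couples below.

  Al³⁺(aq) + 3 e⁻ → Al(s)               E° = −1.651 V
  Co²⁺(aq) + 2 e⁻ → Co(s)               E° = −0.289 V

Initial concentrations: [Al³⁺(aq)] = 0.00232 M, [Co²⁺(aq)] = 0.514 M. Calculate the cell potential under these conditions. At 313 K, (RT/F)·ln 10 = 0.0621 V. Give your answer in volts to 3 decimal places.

The Co²⁺/Co couple has the more positive E°, so it is the cathode; Al³⁺/Al is the anode.
E°cell = E°cat − E°an = −0.289 − (−1.651) = +1.362 V; n = 6.
The balanced reaction is 3 Co²⁺(aq) + 2 Al(s) → 3 Co(s) + 2 Al³⁺(aq), so Q = [Al³⁺(aq)]^2 / [Co²⁺(aq)]^3 = 3.96×10^−5 and log Q = −4.402.
E = E° − (0.0621/n)·log Q = +1.362 − (0.0621/6)(−4.402) = +1.408 V.

+1.408 V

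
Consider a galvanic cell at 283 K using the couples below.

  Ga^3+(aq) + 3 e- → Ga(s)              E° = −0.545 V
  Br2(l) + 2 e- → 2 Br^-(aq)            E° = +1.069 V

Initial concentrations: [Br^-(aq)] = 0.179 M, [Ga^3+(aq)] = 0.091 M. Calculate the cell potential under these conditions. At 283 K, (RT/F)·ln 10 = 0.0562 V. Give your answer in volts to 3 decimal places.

+1.675 V

The Br₂/Br⁻ couple has the more positive E°, so it is the cathode; Ga³⁺/Ga is the anode.
The standard potential is +1.069 − (−0.545) = +1.614 V and the balanced reaction transfers n = 6 electrons.
For the overall reaction 3 Br2(l) + 2 Ga(s) → 6 Br^-(aq) + 2 Ga^3+(aq), Q = [Br^-(aq)]^6·[Ga^3+(aq)]^2 = 2.72×10^−7, giving log Q = −6.565.
Applying E = E° − (RT ln10/nF)·log Q gives +1.614 − (0.0562/6)(−6.565) = +1.675 V.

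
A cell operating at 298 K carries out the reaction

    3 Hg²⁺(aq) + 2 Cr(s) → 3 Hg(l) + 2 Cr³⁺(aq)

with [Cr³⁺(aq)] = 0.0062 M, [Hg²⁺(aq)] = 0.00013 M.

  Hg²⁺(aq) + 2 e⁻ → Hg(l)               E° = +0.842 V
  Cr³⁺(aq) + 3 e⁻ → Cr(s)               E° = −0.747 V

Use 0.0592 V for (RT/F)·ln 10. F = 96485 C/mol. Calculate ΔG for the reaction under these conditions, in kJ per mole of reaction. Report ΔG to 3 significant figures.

With Hg²⁺/Hg reduced at the cathode, E°cell = +0.842 − (−0.747) = +1.589 V and n = 6.
Q = [Cr³⁺(aq)]^2 / [Hg²⁺(aq)]^3 = 1.75×10^7, so log Q = 7.243 and E = +1.589 − (0.0592/6)(7.243) = +1.5175 V.
Finally ΔG = −nFE = −(6)(96485 C/mol)(+1.5175 V) = −878 kJ/mol.

−878 kJ/mol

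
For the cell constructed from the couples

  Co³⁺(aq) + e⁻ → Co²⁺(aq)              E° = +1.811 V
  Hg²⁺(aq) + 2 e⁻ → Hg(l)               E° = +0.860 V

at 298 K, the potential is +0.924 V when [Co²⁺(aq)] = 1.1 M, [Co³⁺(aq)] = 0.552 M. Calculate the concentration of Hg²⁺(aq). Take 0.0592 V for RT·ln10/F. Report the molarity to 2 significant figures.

The Co³⁺/Co²⁺ couple has the larger reduction potential, so it is the cathode: E°cell = +1.811 − (+0.860) = +0.951 V and n = 2.
Rearranging E = E° − (0.0592/n)·log Q gives log Q = 2(+0.951 − (+0.924))/0.0592 = 0.912.
For 2 Co³⁺(aq) + Hg(l) → 2 Co²⁺(aq) + Hg²⁺(aq), the reaction quotient is Q = ([Co²⁺(aq)]^2·[Hg²⁺(aq)]) / [Co³⁺(aq)]^2.
Solving for the unknown gives log [Hg²⁺(aq)] = 0.313, so [Hg²⁺(aq)] ≈ 2.1 M.

2.1 M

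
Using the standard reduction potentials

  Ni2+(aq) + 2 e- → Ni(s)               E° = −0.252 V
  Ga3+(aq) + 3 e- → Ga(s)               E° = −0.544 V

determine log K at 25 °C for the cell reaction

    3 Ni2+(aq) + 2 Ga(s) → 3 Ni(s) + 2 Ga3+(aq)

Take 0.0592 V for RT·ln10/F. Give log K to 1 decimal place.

log K = 29.6

The Ni²⁺/Ni couple is reduced (cathode); E°cell = −0.252 − (−0.544) = +0.292 V with n = 6.
At equilibrium E = 0, so log K = nE°cell / 0.0592 = (6)(+0.292) / 0.0592 = 29.6.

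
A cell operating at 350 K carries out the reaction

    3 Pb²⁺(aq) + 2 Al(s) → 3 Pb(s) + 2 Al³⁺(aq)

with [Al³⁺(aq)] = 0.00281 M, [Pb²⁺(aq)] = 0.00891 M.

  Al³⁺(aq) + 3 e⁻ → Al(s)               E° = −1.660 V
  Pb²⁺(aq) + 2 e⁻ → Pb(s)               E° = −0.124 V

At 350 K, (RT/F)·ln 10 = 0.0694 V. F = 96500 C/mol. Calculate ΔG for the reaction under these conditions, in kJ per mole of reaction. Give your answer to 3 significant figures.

With Pb²⁺/Pb reduced at the cathode, E°cell = −0.124 − (−1.660) = +1.536 V and n = 6.
Here Q = [Al³⁺(aq)]^2 / [Pb²⁺(aq)]^3 = 11.2 (log Q = 1.048), giving E = +1.536 − (0.0694/6)·(1.048) = +1.5239 V.
ΔG = −nFE = −(6)(96500)(+1.5239) J/mol = −882 kJ/mol.

−882 kJ/mol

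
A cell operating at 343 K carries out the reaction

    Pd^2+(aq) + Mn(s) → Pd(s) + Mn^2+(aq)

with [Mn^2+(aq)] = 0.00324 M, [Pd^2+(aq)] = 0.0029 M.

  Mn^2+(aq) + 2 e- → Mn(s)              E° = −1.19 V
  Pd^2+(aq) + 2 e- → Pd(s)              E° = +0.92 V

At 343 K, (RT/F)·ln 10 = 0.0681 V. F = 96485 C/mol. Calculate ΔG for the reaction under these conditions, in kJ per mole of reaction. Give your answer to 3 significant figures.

With Pd²⁺/Pd reduced at the cathode, E°cell = +0.92 − (−1.19) = +2.11 V and n = 2.
Here Q = [Mn^2+(aq)] / [Pd^2+(aq)] = 1.12 (log Q = 0.048), giving E = +2.11 − (0.0681/2)·(0.048) = +2.1084 V.
Then ΔG = −nFE = −2 × 96485 × +2.1084 J/mol = −407 kJ/mol.

−407 kJ/mol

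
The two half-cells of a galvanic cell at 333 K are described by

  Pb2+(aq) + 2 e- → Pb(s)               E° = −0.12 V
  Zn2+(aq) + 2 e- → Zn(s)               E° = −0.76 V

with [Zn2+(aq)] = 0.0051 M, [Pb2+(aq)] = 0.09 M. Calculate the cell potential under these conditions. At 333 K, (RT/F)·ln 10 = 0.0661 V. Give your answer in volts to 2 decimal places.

+0.68 V

The Pb²⁺/Pb couple has the more positive E°, so it is the cathode; Zn²⁺/Zn is the anode.
The standard potential is −0.12 − (−0.76) = +0.64 V and the balanced reaction transfers n = 2 electrons.
For the overall reaction Pb2+(aq) + Zn(s) → Pb(s) + Zn2+(aq), Q = [Zn2+(aq)] / [Pb2+(aq)] = 0.0567, giving log Q = −1.247.
By the Nernst equation, E = +0.64 − (0.0661/2)·(−1.247) = +0.68 V.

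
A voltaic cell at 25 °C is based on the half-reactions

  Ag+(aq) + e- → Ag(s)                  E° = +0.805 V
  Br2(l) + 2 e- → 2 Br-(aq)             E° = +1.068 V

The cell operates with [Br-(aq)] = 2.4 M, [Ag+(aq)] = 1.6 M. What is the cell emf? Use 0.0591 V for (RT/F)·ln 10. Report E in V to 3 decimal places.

Br₂/Br⁻ is reduced (cathode, E° = +1.068 V) and Ag⁺/Ag is oxidized (anode).
The standard potential is +1.068 − (+0.805) = +0.263 V and the balanced reaction transfers n = 2 electrons.
The balanced reaction is Br2(l) + 2 Ag(s) → 2 Br-(aq) + 2 Ag+(aq), so Q = [Br-(aq)]^2·[Ag+(aq)]^2 = 14.7 and log Q = 1.169.
By the Nernst equation, E = +0.263 − (0.0591/2)·(1.169) = +0.228 V.

+0.228 V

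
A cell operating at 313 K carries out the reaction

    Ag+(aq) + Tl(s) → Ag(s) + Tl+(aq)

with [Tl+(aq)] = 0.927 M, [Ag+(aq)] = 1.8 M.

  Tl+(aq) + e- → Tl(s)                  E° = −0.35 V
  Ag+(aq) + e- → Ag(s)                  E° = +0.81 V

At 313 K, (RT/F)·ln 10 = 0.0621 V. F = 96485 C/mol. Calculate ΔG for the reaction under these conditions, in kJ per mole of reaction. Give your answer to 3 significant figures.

−114 kJ/mol

The standard cell potential is +0.81 − (−0.35) = +1.16 V, with n = 1 electron in the balanced equation.
Here Q = [Tl+(aq)] / [Ag+(aq)] = 0.515 (log Q = −0.288), giving E = +1.16 − (0.0621/1)·(−0.288) = +1.1779 V.
Then ΔG = −nFE = −1 × 96485 × +1.1779 J/mol = −114 kJ/mol.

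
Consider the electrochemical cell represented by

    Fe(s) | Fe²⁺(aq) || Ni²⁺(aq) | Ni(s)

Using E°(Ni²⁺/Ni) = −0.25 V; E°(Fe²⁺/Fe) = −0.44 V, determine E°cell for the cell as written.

By convention the left-hand electrode in cell notation is the anode (oxidation) and the right-hand electrode is the cathode (reduction).
E°cell = E°(right) − E°(left) = −0.25 − (−0.44) = +0.19 V.

+0.19 V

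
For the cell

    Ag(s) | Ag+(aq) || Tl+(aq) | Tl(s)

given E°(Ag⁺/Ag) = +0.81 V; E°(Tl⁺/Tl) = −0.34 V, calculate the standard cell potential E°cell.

−1.15 V

By convention the left-hand electrode in cell notation is the anode (oxidation) and the right-hand electrode is the cathode (reduction).
E°cell = E°(right) − E°(left) = −0.34 − (+0.81) = −1.15 V.
The negative sign shows that, as written, the cell would require an external voltage to drive the reaction.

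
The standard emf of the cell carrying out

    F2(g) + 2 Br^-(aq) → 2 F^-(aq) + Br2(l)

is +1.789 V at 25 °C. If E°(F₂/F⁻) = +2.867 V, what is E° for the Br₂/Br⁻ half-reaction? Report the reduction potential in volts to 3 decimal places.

In the reaction as written the F₂/F⁻ couple is reduced (cathode) and Br₂/Br⁻ is oxidized (anode), so E°cell = E°(F₂/F⁻) − E°(Br₂/Br⁻).
E°(Br₂/Br⁻) = E°(cathode) − E°cell = +2.867 − (+1.789) = +1.078 V.

+1.078 V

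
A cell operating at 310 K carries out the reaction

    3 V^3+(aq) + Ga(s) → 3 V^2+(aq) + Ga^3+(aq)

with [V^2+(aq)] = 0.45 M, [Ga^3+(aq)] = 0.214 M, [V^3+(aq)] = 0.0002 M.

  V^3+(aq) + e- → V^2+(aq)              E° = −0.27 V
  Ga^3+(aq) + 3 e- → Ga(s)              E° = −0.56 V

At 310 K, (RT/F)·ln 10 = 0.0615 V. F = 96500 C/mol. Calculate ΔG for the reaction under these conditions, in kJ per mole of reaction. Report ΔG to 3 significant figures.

With V³⁺/V²⁺ reduced at the cathode, E°cell = −0.27 − (−0.56) = +0.29 V and n = 3.
The reaction quotient is ([V^2+(aq)]^3·[Ga^3+(aq)]) / [V^3+(aq)]^3 = 2.44×10^9; by Nernst, E = +0.29 − (0.0615/3)(9.387) = +0.0976 V.
Then ΔG = −nFE = −3 × 96500 × +0.0976 J/mol = −28.3 kJ/mol.

−28.3 kJ/mol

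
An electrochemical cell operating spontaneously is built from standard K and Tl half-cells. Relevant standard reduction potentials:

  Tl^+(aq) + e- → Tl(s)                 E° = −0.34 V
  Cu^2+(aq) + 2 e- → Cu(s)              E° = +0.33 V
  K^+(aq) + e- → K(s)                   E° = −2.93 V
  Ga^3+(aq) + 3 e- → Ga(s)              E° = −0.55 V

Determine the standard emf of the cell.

+2.59 V

Of the two couples in this cell, the one with the more positive reduction potential is reduced at the cathode: here that is Tl⁺/Tl (−0.34 V); K⁺/K (−2.93 V) is the anode.
E°cell = E°(cathode) − E°(anode) = −0.34 − (−2.93) = +2.59 V.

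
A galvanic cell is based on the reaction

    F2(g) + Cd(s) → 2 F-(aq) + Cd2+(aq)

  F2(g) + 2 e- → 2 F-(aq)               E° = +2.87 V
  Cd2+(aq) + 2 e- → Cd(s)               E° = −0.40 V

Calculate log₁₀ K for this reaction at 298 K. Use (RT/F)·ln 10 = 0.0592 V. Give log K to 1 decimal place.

log K = 110.5

The F₂/F⁻ couple is reduced (cathode); E°cell = +2.87 − (−0.40) = +3.27 V with n = 2.
At equilibrium E = 0, so log K = nE°cell / 0.0592 = (2)(+3.27) / 0.0592 = 110.5.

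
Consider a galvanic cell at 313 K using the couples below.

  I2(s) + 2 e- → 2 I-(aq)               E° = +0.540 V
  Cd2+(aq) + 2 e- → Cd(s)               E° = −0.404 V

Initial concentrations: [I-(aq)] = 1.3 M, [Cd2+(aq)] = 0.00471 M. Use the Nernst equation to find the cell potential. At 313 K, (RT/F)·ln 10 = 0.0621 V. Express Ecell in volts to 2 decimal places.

+1.01 V

I₂/I⁻ is reduced (cathode, E° = +0.540 V) and Cd²⁺/Cd is oxidized (anode).
E°cell = +0.540 − (−0.404) = +0.944 V, with n = 2 electrons transferred.
Balancing gives I2(s) + Cd(s) → 2 I-(aq) + Cd2+(aq); hence Q = [I-(aq)]^2·[Cd2+(aq)] = 0.00796 (log Q = −2.099).
E = E° − (0.0621/n)·log Q = +0.944 − (0.0621/2)(−2.099) = +1.01 V.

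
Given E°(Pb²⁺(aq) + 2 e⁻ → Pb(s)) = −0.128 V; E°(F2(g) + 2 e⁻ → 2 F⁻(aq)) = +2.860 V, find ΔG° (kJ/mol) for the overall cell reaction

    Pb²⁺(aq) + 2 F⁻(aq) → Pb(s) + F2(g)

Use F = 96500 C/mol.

+577 kJ/mol

In the reaction as written Pb²⁺(aq) is reduced, so the Pb²⁺/Pb couple is the cathode and F₂/F⁻ is the anode.
E°cell = −0.128 − (+2.860) = −2.988 V; balancing electrons gives n = 2.
ΔG° = −nFE°cell = −(2)(96500)(−2.988) J/mol = +577 kJ/mol.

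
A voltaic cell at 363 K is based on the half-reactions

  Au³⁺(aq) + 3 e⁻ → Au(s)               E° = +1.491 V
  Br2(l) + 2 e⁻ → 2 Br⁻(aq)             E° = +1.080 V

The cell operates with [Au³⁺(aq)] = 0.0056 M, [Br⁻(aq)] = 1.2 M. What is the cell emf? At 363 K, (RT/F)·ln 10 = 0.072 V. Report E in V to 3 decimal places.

+0.363 V

Au³⁺/Au is reduced (cathode, E° = +1.491 V) and Br₂/Br⁻ is oxidized (anode).
E°cell = E°cat − E°an = +1.491 − (+1.080) = +0.411 V; n = 6.
For the overall reaction 2 Au³⁺(aq) + 6 Br⁻(aq) → 2 Au(s) + 3 Br2(l), Q = 1 / ([Au³⁺(aq)]^2·[Br⁻(aq)]^6) = 1.07×10^4, giving log Q = 4.029.
By the Nernst equation, E = +0.411 − (0.072/6)·(4.029) = +0.363 V.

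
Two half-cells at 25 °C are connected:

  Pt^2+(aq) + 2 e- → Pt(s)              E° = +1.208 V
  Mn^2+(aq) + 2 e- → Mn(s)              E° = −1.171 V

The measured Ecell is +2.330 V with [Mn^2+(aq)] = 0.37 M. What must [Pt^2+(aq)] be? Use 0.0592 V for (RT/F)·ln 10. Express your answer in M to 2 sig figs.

The Pt²⁺/Pt couple has the larger reduction potential, so it is the cathode: E°cell = +1.208 − (−1.171) = +2.379 V and n = 2.
Rearranging E = E° − (0.0592/n)·log Q gives log Q = 2(+2.379 − (+2.330))/0.0592 = 1.655.
For Pt^2+(aq) + Mn(s) → Pt(s) + Mn^2+(aq), the reaction quotient is Q = [Mn^2+(aq)] / [Pt^2+(aq)].
Isolating [Pt^2+(aq)] in Q = 10^{1.655} yields log [Pt^2+(aq)] = −2.087, i.e. 0.0082 M.

0.0082 M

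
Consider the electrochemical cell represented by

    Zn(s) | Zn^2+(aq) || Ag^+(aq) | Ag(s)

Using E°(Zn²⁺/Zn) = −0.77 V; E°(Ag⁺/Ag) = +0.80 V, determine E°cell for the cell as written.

By convention the left-hand electrode in cell notation is the anode (oxidation) and the right-hand electrode is the cathode (reduction).
E°cell = E°(right) − E°(left) = +0.80 − (−0.77) = +1.57 V.

+1.57 V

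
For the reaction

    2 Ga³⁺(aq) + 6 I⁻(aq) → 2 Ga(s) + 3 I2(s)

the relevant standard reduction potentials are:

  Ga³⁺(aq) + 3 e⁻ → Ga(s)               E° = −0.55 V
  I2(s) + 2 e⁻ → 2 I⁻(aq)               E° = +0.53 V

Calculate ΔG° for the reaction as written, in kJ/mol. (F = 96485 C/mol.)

+625 kJ/mol

In the reaction as written Ga³⁺(aq) is reduced, so the Ga³⁺/Ga couple is the cathode and I₂/I⁻ is the anode.
E°cell = −0.55 − (+0.53) = −1.08 V; balancing electrons gives n = 6.
ΔG° = −nFE°cell = −(6)(96485)(−1.08) J/mol = +625 kJ/mol.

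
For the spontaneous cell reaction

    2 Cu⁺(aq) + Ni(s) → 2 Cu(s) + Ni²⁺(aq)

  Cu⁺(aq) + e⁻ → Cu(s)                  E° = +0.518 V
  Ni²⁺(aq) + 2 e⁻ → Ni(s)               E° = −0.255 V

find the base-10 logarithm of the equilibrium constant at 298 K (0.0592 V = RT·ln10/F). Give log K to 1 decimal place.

The Cu⁺/Cu couple is reduced (cathode); E°cell = +0.518 − (−0.255) = +0.773 V with n = 2.
At equilibrium E = 0, so log K = nE°cell / 0.0592 = (2)(+0.773) / 0.0592 = 26.1.

log K = 26.1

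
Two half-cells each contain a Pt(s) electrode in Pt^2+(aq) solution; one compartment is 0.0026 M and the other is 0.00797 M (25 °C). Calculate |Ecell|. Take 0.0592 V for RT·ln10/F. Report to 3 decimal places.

For a concentration cell E°cell = 0, since both electrodes use the same couple.
The compartment with the higher Pt^2+(aq) concentration (0.00797 M) acts as the cathode; ions are reduced there and produced at the dilute (0.0026 M) anode.
With n = 2, Ecell = −(0.0592/2)·log([dilute]/[conc]) = −(0.0592/2)·log(0.0026/0.00797) = +0.014 V.

0.014 V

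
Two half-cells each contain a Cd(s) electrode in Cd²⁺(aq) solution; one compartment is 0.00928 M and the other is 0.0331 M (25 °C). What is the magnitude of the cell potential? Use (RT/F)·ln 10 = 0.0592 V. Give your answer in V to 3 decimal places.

For a concentration cell E°cell = 0, since both electrodes use the same couple.
The compartment with the higher Cd²⁺(aq) concentration (0.0331 M) acts as the cathode; ions are reduced there and produced at the dilute (0.00928 M) anode.
With n = 2, Ecell = −(0.0592/2)·log([dilute]/[conc]) = −(0.0592/2)·log(0.00928/0.0331) = +0.016 V.

0.016 V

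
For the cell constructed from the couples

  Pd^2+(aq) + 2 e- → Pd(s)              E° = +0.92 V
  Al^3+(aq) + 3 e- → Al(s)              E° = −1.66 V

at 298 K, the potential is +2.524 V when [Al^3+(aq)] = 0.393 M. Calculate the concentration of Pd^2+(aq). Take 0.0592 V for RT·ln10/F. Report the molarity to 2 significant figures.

Pd²⁺/Pd is the cathode (higher E°); E°cell = +0.92 − (−1.66) = +2.58 V with n = 6.
From the Nernst equation, log Q = n(E° − E)/0.0592 = 6·(+2.58 − (+2.524))/0.0592 = 5.676.
The balanced reaction is 3 Pd^2+(aq) + 2 Al(s) → 3 Pd(s) + 2 Al^3+(aq), so Q = [Al^3+(aq)]^2 / [Pd^2+(aq)]^3.
Solving for the unknown gives log [Pd^2+(aq)] = −2.162, so [Pd^2+(aq)] ≈ 0.0069 M.

0.0069 M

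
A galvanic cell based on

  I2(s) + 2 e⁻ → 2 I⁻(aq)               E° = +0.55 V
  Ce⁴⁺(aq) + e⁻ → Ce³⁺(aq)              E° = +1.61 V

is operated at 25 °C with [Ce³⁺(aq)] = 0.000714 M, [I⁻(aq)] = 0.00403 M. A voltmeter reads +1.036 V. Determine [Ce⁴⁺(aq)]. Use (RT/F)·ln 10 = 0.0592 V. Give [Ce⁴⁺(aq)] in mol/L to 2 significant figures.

0.070 M

Ce⁴⁺/Ce³⁺ is the cathode (higher E°); E°cell = +1.61 − (+0.55) = +1.06 V with n = 2.
Since E = E° − (0.0592/n)·log Q, log Q = n(E° − E)/0.0592 = 0.811.
The balanced reaction is 2 Ce⁴⁺(aq) + 2 I⁻(aq) → 2 Ce³⁺(aq) + I2(s), so Q = [Ce³⁺(aq)]^2 / ([Ce⁴⁺(aq)]^2·[I⁻(aq)]^2).
Isolating [Ce⁴⁺(aq)] in Q = 10^{0.811} yields log [Ce⁴⁺(aq)] = −1.157, i.e. 0.070 M.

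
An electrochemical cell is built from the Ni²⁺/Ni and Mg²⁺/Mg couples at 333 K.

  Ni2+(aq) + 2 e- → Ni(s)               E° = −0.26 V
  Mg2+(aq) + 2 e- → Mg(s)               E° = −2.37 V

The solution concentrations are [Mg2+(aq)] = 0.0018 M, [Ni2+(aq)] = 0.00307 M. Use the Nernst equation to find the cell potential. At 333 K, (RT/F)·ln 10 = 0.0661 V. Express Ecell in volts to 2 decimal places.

Since E°(Ni²⁺/Ni) > E°(Mg²⁺/Mg), Ni²⁺/Ni serves as the cathode.
E°cell = E°cat − E°an = −0.26 − (−2.37) = +2.11 V; n = 2.
The balanced reaction is Ni2+(aq) + Mg(s) → Ni(s) + Mg2+(aq), so Q = [Mg2+(aq)] / [Ni2+(aq)] = 0.586 and log Q = −0.232.
By the Nernst equation, E = +2.11 − (0.0661/2)·(−0.232) = +2.12 V.

+2.12 V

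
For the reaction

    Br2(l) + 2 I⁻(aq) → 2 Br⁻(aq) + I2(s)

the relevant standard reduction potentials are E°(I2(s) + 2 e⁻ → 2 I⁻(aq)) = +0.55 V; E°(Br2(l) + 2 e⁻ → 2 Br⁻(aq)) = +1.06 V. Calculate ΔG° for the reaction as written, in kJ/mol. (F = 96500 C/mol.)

In the reaction as written Br2(l) is reduced, so the Br₂/Br⁻ couple is the cathode and I₂/I⁻ is the anode.
E°cell = +1.06 − (+0.55) = +0.51 V; balancing electrons gives n = 2.
ΔG° = −nFE°cell = −(2)(96500)(+0.51) J/mol = −98.4 kJ/mol.

−98.4 kJ/mol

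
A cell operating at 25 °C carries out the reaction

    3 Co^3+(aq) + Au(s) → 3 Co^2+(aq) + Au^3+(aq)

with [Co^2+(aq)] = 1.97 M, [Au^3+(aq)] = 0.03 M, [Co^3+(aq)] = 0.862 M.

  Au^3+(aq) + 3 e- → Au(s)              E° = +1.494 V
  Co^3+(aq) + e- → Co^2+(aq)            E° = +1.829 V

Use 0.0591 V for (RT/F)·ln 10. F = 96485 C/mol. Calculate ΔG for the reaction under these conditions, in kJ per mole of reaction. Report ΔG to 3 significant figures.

−99.5 kJ/mol

With Co³⁺/Co²⁺ reduced at the cathode, E°cell = +1.829 − (+1.494) = +0.335 V and n = 3.
Q = ([Co^2+(aq)]^3·[Au^3+(aq)]) / [Co^3+(aq)]^3 = 0.358, so log Q = −0.446 and E = +0.335 − (0.0591/3)(−0.446) = +0.3438 V.
Then ΔG = −nFE = −3 × 96485 × +0.3438 J/mol = −99.5 kJ/mol.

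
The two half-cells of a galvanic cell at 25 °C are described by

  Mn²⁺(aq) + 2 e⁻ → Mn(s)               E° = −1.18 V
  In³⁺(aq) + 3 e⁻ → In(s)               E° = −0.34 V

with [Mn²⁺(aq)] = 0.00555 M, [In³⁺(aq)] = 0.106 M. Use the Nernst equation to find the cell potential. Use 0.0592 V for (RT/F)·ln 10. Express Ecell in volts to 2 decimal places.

+0.89 V

Since E°(In³⁺/In) > E°(Mn²⁺/Mn), In³⁺/In serves as the cathode.
E°cell = E°cat − E°an = −0.34 − (−1.18) = +0.84 V; n = 6.
The balanced reaction is 2 In³⁺(aq) + 3 Mn(s) → 2 In(s) + 3 Mn²⁺(aq), so Q = [Mn²⁺(aq)]^3 / [In³⁺(aq)]^2 = 1.52×10^−5 and log Q = −4.818.
Applying E = E° − (RT ln10/nF)·log Q gives +0.84 − (0.0592/6)(−4.818) = +0.89 V.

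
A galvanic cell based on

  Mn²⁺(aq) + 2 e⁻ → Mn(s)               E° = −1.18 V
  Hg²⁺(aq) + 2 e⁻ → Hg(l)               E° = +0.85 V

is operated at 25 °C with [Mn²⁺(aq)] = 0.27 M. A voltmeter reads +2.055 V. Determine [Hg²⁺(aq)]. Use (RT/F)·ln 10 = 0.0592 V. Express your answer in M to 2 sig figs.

1.9 M

Hg²⁺/Hg is the cathode (higher E°); E°cell = +0.85 − (−1.18) = +2.03 V with n = 2.
From the Nernst equation, log Q = n(E° − E)/0.0592 = 2·(+2.03 − (+2.055))/0.0592 = −0.845.
The balanced reaction is Hg²⁺(aq) + Mn(s) → Hg(l) + Mn²⁺(aq), so Q = [Mn²⁺(aq)] / [Hg²⁺(aq)].
Substituting the known concentrations and solving, log [Hg²⁺(aq)] = 0.276 and [Hg²⁺(aq)] = 1.9 M.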